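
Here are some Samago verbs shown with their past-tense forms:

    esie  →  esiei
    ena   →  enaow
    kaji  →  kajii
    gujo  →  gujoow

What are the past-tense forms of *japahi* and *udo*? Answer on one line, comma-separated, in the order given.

The pattern is front/back vowel harmony: -i when the last vowel of the stem is a front vowel (*esie*, *kaji*); -ow when the last vowel of the stem is a back vowel (*ena*, *gujo*).
*japahi*: last vowel = /i/, a front vowel → -i → *japahii*.
Since the last vowel of *udo* is /o/ (a back vowel), it takes -ow, giving *udoow*.

japahii, udoow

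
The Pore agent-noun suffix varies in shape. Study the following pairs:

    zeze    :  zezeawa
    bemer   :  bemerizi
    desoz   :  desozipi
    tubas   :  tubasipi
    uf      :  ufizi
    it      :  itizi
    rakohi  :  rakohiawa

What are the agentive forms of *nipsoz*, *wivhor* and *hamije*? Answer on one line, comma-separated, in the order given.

nipsozipi, wivhorizi, hamijeawa

The pattern is sibilance of the final sound: -ipi when the stem ends in a sibilant (*desoz*, *tubas*); -izi when the stem ends in a non-sibilant consonant (*bemer*, *uf*, *it*); -awa when the stem ends in a vowel (*zeze*, *rakohi*).
Since the final sound of *nipsoz* is /z/ (a sibilant), it takes -ipi, giving *nipsozipi*.
*wivhor*: final sound = /r/, a non-sibilant consonant → -izi → *wivhorizi*.
*hamije*: final sound = /e/, a vowel → -awa → *hamijeawa*.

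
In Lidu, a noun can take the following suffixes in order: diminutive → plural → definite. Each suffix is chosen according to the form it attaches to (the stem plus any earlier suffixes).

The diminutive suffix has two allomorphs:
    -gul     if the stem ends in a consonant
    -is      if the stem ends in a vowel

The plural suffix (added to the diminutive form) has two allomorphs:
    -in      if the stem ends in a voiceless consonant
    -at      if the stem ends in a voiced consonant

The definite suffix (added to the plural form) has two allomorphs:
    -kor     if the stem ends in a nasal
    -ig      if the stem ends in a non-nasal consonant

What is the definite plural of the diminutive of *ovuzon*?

The final sound of *ovuzon* is /n/, which is a consonant, so the diminutive suffix is -gul, giving *ovuzongul*.
The final consonant of the diminutive form *ovuzongul* is /l/, which is voiced, so the plural suffix is -at, giving *ovuzongulat*.
The plural form *ovuzongulat*: final consonant = /t/, non-nasal → -ig → *ovuzongulatig*.

ovuzongulatig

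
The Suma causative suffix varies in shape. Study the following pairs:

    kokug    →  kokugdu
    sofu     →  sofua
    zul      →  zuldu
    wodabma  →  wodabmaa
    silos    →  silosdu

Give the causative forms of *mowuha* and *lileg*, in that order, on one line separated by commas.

mowuhaa, lilegdu

The pattern is consonant vs. vowel: -du when the stem ends in a consonant (*kokug*, *zul*, *silos*); -a when the stem ends in a vowel (*sofu*, *wodabma*).
*mowuha* — final sound /a/ (a vowel) → -a → *mowuhaa*.
The final sound of *lileg* is /g/, which is a consonant, so the suffix is -du, giving *lilegdu*.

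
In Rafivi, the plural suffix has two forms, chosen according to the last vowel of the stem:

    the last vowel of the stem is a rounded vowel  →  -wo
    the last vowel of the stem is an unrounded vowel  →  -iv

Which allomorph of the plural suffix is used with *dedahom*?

-wo

*dedahom* — last vowel /o/ (a rounded vowel) → -wo.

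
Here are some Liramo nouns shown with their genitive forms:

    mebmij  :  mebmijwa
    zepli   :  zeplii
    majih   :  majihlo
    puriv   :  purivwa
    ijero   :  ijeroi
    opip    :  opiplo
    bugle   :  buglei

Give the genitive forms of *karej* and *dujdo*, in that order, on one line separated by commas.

The pattern is voicing of the final sound: -lo when the stem ends in a voiceless consonant (*majih*, *opip*); -wa when the stem ends in a voiced consonant (*mebmij*, *puriv*); -i when the stem ends in a vowel (*zepli*, *ijero*, *bugle*).
*karej*: final sound = /j/, a voiced consonant → -wa → *karejwa*.
Since the final sound of *dujdo* is /o/ (a vowel), it takes -i, giving *dujdoi*.

karejwa, dujdoi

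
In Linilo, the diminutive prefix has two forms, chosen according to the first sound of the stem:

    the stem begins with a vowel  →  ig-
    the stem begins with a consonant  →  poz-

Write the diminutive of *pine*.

*pine*: first sound = /p/, a consonant → poz- → *pozpine*.

pozpine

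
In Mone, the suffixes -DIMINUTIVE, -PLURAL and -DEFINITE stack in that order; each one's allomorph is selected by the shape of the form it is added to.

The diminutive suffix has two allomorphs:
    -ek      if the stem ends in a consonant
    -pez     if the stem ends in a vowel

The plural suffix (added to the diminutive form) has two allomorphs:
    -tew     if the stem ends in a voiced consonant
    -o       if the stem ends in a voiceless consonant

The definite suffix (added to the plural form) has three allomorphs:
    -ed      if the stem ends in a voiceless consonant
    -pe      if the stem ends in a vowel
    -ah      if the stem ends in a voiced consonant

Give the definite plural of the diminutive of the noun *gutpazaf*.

gutpazafekope

*gutpazaf*: final sound = /f/, a consonant → -ek → *gutpazafek*.
Since the final consonant of the diminutive form *gutpazafek* is /k/ (voiceless), it takes -o, giving *gutpazafeko*.
The final sound of the plural form *gutpazafeko* is /o/, which is a vowel, so the definite suffix is -pe, giving *gutpazafekope*.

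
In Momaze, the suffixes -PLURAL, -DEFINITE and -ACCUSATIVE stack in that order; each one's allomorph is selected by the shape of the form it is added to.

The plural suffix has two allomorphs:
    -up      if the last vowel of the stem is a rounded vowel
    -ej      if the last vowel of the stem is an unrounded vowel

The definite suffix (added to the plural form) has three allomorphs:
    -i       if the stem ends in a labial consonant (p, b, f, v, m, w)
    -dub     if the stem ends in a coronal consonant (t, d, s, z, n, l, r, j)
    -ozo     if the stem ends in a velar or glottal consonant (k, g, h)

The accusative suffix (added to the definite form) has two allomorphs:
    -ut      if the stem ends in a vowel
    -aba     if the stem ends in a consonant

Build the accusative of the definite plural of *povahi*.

*povahi* — last vowel /i/ (an unrounded vowel) → -ej → *povahiej*.
The final consonant of the plural form *povahiej* is /j/, which is coronal, so the definite suffix is -dub, giving *povahiejdub*.
The final sound of the definite form *povahiejdub* is /b/, which is a consonant, so the accusative suffix is -aba, giving *povahiejdubaba*.

povahiejdubaba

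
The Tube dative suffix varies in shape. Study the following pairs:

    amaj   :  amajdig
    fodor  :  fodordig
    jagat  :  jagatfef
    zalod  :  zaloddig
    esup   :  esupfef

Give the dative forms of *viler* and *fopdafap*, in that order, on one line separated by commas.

The pattern is voicing of the final consonant: -fef when the stem ends in a voiceless consonant (*jagat*, *esup*); -dig when the stem ends in a voiced consonant (*amaj*, *fodor*, *zalod*).
Since the final consonant of *viler* is /r/ (voiced), it takes -dig, giving *vilerdig*.
*fopdafap*: final consonant = /p/, voiceless → -fef → *fopdafapfef*.

vilerdig, fopdafapfef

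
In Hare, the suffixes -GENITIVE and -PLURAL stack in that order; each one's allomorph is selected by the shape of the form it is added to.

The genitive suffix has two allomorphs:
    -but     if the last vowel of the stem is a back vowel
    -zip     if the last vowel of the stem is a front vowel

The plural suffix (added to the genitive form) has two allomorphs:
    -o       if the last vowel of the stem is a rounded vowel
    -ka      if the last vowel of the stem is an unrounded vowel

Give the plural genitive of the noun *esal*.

esalbuto

*esal*: last vowel = /a/, a back vowel → -but → *esalbut*.
Since the last vowel of the genitive form *esalbut* is /u/ (a rounded vowel), it takes -o, giving *esalbuto*.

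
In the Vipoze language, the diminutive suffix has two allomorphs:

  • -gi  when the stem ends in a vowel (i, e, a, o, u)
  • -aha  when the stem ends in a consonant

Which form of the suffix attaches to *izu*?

*izu*: final sound = /u/, a vowel → -gi.

-gi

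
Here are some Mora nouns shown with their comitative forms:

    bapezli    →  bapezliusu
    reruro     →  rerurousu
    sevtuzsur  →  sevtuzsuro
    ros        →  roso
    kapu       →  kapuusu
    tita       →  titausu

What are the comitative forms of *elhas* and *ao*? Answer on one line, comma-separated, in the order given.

The suffix is conditioned by the final sound: -o when the stem ends in a consonant (*sevtuzsur*, *ros*); -usu when the stem ends in a vowel (*bapezli*, *reruro*, *kapu*, *tita*).
*elhas* — final sound /s/ (a consonant) → -o → *elhaso*.
*ao* — final sound /o/ (a vowel) → -usu → *aousu*.

elhaso, aousu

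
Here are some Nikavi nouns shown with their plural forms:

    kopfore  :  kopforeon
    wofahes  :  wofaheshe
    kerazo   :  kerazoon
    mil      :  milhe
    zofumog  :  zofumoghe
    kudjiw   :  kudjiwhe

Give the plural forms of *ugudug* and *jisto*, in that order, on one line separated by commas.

Looking at the final sound of each stem: -he when the stem ends in a consonant (*wofahes*, *mil*, *zofumog*, *kudjiw*); -on when the stem ends in a vowel (*kopfore*, *kerazo*).
*ugudug*: final sound = /g/, a consonant → -he → *ugudughe*.
*jisto*: final sound = /o/, a vowel → -on → *jistoon*.

ugudughe, jistoon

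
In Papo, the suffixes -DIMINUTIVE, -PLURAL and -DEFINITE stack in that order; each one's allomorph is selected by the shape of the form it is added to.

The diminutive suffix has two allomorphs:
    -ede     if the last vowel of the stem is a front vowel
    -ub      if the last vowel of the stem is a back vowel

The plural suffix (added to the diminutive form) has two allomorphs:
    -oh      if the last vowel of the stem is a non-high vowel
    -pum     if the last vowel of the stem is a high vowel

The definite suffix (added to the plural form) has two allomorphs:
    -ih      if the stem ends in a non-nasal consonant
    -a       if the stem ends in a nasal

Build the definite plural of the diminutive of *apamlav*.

The last vowel of *apamlav* is /a/, which is a back vowel, so the diminutive suffix is -ub, giving *apamlavub*.
The diminutive form *apamlavub*: last vowel = /u/, a high vowel → -pum → *apamlavubpum*.
The plural form *apamlavubpum*: final consonant = /m/, a nasal → -a → *apamlavubpuma*.

apamlavubpuma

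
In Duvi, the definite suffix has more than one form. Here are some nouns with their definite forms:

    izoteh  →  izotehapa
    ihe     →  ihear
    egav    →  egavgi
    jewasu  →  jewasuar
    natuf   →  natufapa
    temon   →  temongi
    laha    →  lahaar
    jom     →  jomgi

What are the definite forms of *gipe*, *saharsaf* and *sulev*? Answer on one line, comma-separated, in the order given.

gipear, saharsafapa, sulevgi

The suffix is conditioned by the final sound: -apa when the stem ends in a voiceless consonant (*izoteh*, *natuf*); -gi when the stem ends in a voiced consonant (*egav*, *temon*, *jom*); -ar when the stem ends in a vowel (*ihe*, *jewasu*, *laha*).
Since the final sound of *gipe* is /e/ (a vowel), it takes -ar, giving *gipear*.
*saharsaf* — final sound /f/ (a voiceless consonant) → -apa → *saharsafapa*.
The final sound of *sulev* is /v/, which is a voiced consonant, so the suffix is -gi, giving *sulevgi*.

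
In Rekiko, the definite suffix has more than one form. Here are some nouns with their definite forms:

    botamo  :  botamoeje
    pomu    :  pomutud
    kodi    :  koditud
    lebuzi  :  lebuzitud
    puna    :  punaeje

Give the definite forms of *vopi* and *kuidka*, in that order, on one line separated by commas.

vopitud, kuidkaeje

Looking at the last vowel of each stem: -tud when the last vowel of the stem is a high vowel (*pomu*, *kodi*, *lebuzi*); -eje when the last vowel of the stem is a non-high vowel (*botamo*, *puna*).
*vopi*: last vowel = /i/, a high vowel → -tud → *vopitud*.
Since the last vowel of *kuidka* is /a/ (a non-high vowel), it takes -eje, giving *kuidkaeje*.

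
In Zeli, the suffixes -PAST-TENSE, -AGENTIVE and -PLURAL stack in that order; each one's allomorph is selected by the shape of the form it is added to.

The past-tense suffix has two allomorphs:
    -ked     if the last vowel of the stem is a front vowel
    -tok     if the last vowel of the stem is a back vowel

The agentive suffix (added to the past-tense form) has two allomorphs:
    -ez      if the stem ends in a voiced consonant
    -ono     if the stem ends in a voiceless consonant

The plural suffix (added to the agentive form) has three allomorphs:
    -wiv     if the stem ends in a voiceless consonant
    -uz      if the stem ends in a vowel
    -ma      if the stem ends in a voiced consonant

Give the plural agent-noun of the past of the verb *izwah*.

izwahtokonouz

*izwah* — last vowel /a/ (a back vowel) → -tok → *izwahtok*.
The past-tense form *izwahtok*: final consonant = /k/, voiceless → -ono → *izwahtokono*.
Since the final sound of the agentive form *izwahtokono* is /o/ (a vowel), it takes -uz, giving *izwahtokonouz*.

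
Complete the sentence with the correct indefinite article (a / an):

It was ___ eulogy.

The indefinite article is chosen by the initial *sound* of the following word, not its spelling.
*eulogy* begins with the sound /juː/ (eu pronounced /juː/) — a consonant sound.
So the article is *a*: It was a eulogy.

a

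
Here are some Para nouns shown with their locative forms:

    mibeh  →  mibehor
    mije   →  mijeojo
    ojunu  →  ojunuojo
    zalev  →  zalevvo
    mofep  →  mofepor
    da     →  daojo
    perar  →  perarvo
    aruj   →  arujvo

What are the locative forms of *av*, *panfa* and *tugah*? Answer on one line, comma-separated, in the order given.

avvo, panfaojo, tugahor

Looking at the final sound of each stem: -or when the stem ends in a voiceless consonant (*mibeh*, *mofep*); -vo when the stem ends in a voiced consonant (*zalev*, *perar*, *aruj*); -ojo when the stem ends in a vowel (*mije*, *ojunu*, *da*).
*av*: final sound = /v/, a voiced consonant → -vo → *avvo*.
Since the final sound of *panfa* is /a/ (a vowel), it takes -ojo, giving *panfaojo*.
Since the final sound of *tugah* is /h/ (a voiceless consonant), it takes -or, giving *tugahor*.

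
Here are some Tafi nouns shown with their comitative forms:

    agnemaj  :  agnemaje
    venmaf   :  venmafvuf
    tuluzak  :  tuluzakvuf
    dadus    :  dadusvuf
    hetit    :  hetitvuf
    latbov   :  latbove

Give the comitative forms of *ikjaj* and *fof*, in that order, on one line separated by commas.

The alternation tracks the final consonant of the stem — -vuf when the stem ends in a voiceless consonant (*venmaf*, *tuluzak*, *dadus*, *hetit*); -e when the stem ends in a voiced consonant (*agnemaj*, *latbov*).
*ikjaj* — final consonant /j/ (voiced) → -e → *ikjaje*.
The final consonant of *fof* is /f/, which is voiceless, so the suffix is -vuf, giving *fofvuf*.

ikjaje, fofvuf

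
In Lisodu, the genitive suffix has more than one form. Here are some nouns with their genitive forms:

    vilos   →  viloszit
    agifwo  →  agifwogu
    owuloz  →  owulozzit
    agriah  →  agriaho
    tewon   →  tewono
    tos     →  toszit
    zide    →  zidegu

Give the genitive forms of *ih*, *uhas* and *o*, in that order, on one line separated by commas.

Looking at the final sound of each stem: -zit when the stem ends in a sibilant (*vilos*, *owuloz*, *tos*); -o when the stem ends in a non-sibilant consonant (*agriah*, *tewon*); -gu when the stem ends in a vowel (*agifwo*, *zide*).
Since the final sound of *ih* is /h/ (a non-sibilant consonant), it takes -o, giving *iho*.
Since the final sound of *uhas* is /s/ (a sibilant), it takes -zit, giving *uhaszit*.
*o* — final sound /o/ (a vowel) → -gu → *ogu*.

iho, uhaszit, ogu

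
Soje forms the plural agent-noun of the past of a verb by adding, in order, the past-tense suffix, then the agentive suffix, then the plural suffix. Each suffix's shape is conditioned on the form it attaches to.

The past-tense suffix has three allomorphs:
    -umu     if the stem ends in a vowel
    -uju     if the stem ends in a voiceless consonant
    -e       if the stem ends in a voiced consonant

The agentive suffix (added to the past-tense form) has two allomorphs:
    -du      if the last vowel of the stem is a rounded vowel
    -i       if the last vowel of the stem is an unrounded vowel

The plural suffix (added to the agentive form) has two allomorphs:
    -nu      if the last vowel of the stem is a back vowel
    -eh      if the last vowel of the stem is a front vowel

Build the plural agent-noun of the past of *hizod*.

hizodeieh

The final sound of *hizod* is /d/, which is a voiced consonant, so the past-tense suffix is -e, giving *hizode*.
The last vowel of the past-tense form *hizode* is /e/, which is an unrounded vowel, so the agentive suffix is -i, giving *hizodei*.
Since the last vowel of the agentive form *hizodei* is /i/ (a front vowel), it takes -eh, giving *hizodeieh*.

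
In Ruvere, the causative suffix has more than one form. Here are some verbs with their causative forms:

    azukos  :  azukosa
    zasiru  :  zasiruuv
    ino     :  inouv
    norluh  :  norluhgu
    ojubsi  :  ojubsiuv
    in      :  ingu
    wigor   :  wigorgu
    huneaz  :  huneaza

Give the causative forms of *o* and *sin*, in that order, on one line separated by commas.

ouv, singu

Looking at the final sound of each stem: -a when the stem ends in a sibilant (*azukos*, *huneaz*); -gu when the stem ends in a non-sibilant consonant (*norluh*, *in*, *wigor*); -uv when the stem ends in a vowel (*zasiru*, *ino*, *ojubsi*).
The final sound of *o* is /o/, which is a vowel, so the suffix is -uv, giving *ouv*.
*sin* — final sound /n/ (a non-sibilant consonant) → -gu → *singu*.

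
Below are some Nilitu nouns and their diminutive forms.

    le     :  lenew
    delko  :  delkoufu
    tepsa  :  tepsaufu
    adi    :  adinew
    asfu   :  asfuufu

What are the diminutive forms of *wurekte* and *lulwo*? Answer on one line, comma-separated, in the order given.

wurektenew, lulwoufu

The alternation tracks the last vowel of the stem — -new when the last vowel of the stem is a front vowel (*le*, *adi*); -ufu when the last vowel of the stem is a back vowel (*delko*, *tepsa*, *asfu*).
The last vowel of *wurekte* is /e/, which is a front vowel, so the suffix is -new, giving *wurektenew*.
The last vowel of *lulwo* is /o/, which is a back vowel, so the suffix is -ufu, giving *lulwoufu*.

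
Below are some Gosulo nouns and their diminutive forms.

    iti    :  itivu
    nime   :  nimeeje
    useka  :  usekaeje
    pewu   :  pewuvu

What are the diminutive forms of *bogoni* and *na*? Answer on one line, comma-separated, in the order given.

The suffix is conditioned by the last vowel: -vu when the last vowel of the stem is a high vowel (*iti*, *pewu*); -eje when the last vowel of the stem is a non-high vowel (*nime*, *useka*).
The last vowel of *bogoni* is /i/, which is a high vowel, so the suffix is -vu, giving *bogonivu*.
Since the last vowel of *na* is /a/ (a non-high vowel), it takes -eje, giving *naeje*.

bogonivu, naeje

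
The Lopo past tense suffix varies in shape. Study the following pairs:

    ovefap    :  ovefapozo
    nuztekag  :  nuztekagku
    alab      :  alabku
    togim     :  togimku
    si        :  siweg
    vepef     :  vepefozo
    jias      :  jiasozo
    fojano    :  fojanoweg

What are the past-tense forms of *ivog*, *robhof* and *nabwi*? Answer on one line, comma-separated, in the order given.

The pattern is voicing of the final sound: -ozo when the stem ends in a voiceless consonant (*ovefap*, *vepef*, *jias*); -ku when the stem ends in a voiced consonant (*nuztekag*, *alab*, *togim*); -weg when the stem ends in a vowel (*si*, *fojano*).
*ivog*: final sound = /g/, a voiced consonant → -ku → *ivogku*.
*robhof* — final sound /f/ (a voiceless consonant) → -ozo → *robhofozo*.
*nabwi* — final sound /i/ (a vowel) → -weg → *nabwiweg*.

ivogku, robhofozo, nabwiweg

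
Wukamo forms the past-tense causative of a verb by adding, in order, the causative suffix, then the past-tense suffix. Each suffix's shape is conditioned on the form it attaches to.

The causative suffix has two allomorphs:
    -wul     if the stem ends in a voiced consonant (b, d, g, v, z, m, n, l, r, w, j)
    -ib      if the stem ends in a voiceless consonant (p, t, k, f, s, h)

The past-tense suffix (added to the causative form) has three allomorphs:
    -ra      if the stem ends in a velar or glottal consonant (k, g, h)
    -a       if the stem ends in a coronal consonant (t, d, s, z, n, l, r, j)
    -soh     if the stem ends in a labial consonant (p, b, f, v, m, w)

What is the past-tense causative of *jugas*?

The final consonant of *jugas* is /s/, which is voiceless, so the causative suffix is -ib, giving *jugasib*.
The final consonant of the causative form *jugasib* is /b/, which is labial, so the past-tense suffix is -soh, giving *jugasibsoh*.

jugasibsoh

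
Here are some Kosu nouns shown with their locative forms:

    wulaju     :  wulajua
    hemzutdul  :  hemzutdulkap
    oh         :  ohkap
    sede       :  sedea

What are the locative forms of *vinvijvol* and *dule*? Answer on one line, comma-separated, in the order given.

vinvijvolkap, dulea

The suffix is conditioned by the final sound: -kap when the stem ends in a consonant (*hemzutdul*, *oh*); -a when the stem ends in a vowel (*wulaju*, *sede*).
The final sound of *vinvijvol* is /l/, which is a consonant, so the suffix is -kap, giving *vinvijvolkap*.
*dule* — final sound /e/ (a vowel) → -a → *dulea*.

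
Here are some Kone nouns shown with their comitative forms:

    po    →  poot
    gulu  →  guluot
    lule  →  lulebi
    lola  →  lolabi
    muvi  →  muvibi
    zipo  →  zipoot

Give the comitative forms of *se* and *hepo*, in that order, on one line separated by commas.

The suffix is conditioned by the last vowel: -ot when the last vowel of the stem is a rounded vowel (*po*, *gulu*, *zipo*); -bi when the last vowel of the stem is an unrounded vowel (*lule*, *lola*, *muvi*).
*se* — last vowel /e/ (an unrounded vowel) → -bi → *sebi*.
*hepo* — last vowel /o/ (a rounded vowel) → -ot → *hepoot*.

sebi, hepoot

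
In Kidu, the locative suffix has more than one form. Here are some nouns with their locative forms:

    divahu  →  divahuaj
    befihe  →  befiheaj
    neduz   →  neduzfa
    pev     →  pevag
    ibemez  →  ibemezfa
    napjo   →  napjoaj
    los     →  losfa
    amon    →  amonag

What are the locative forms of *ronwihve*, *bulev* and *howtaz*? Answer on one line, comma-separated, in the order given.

ronwihveaj, bulevag, howtazfa

The pattern is sibilance of the final sound: -fa when the stem ends in a sibilant (*neduz*, *ibemez*, *los*); -ag when the stem ends in a non-sibilant consonant (*pev*, *amon*); -aj when the stem ends in a vowel (*divahu*, *befihe*, *napjo*).
*ronwihve*: final sound = /e/, a vowel → -aj → *ronwihveaj*.
*bulev*: final sound = /v/, a non-sibilant consonant → -ag → *bulevag*.
The final sound of *howtaz* is /z/, which is a sibilant, so the suffix is -fa, giving *howtazfa*.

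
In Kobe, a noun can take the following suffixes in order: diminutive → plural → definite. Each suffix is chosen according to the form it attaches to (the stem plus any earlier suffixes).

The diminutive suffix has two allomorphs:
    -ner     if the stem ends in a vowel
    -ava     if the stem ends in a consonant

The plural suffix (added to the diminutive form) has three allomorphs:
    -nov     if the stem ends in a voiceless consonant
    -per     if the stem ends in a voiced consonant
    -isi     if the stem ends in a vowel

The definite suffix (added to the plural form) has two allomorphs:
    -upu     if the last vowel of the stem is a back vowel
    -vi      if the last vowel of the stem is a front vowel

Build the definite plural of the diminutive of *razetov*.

*razetov* — final sound /v/ (a consonant) → -ava → *razetovava*.
Since the final sound of the diminutive form *razetovava* is /a/ (a vowel), it takes -isi, giving *razetovavaisi*.
The plural form *razetovavaisi* — last vowel /i/ (a front vowel) → -vi → *razetovavaisivi*.

razetovavaisivi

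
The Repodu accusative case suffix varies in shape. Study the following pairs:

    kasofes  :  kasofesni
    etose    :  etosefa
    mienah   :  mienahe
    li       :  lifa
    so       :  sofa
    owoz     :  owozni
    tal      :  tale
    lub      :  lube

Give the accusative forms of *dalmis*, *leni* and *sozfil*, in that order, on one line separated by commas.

dalmisni, lenifa, sozfile

Looking at the final sound of each stem: -ni when the stem ends in a sibilant (*kasofes*, *owoz*); -e when the stem ends in a non-sibilant consonant (*mienah*, *tal*, *lub*); -fa when the stem ends in a vowel (*etose*, *li*, *so*).
*dalmis* — final sound /s/ (a sibilant) → -ni → *dalmisni*.
*leni* — final sound /i/ (a vowel) → -fa → *lenifa*.
*sozfil*: final sound = /l/, a non-sibilant consonant → -e → *sozfile*.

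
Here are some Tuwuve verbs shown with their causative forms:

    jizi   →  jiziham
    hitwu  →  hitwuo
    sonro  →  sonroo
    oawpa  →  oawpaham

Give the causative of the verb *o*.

oo

Looking at the last vowel of each stem: -o when the last vowel of the stem is a rounded vowel (*hitwu*, *sonro*); -ham when the last vowel of the stem is an unrounded vowel (*jizi*, *oawpa*).
*o*: last vowel = /o/, a rounded vowel → -o → *oo*.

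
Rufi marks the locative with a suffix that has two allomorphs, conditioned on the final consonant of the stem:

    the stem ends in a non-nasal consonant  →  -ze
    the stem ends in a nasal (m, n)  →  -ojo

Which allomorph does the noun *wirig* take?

The final consonant of *wirig* is /g/, which is non-nasal, so the suffix is -ze.

-ze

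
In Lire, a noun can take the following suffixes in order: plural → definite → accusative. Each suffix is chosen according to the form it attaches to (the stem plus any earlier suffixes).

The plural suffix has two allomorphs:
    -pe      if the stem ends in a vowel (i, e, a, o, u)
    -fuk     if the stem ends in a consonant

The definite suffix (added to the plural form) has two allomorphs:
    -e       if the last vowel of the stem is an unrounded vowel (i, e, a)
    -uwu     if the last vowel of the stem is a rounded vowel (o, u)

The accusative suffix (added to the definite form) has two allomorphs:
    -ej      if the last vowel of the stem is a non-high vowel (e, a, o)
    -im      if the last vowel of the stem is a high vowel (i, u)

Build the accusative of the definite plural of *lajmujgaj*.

*lajmujgaj* — final sound /j/ (a consonant) → -fuk → *lajmujgajfuk*.
The last vowel of the plural form *lajmujgajfuk* is /u/, which is a rounded vowel, so the definite suffix is -uwu, giving *lajmujgajfukuwu*.
Since the last vowel of the definite form *lajmujgajfukuwu* is /u/ (a high vowel), it takes -im, giving *lajmujgajfukuwuim*.

lajmujgajfukuwuim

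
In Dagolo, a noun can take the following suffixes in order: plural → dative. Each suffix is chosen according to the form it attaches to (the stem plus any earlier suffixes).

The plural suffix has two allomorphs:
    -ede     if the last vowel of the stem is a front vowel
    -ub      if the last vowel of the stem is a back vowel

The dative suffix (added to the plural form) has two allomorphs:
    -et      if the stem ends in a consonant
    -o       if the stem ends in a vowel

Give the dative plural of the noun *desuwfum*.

The last vowel of *desuwfum* is /u/, which is a back vowel, so the plural suffix is -ub, giving *desuwfumub*.
The final sound of the plural form *desuwfumub* is /b/, which is a consonant, so the dative suffix is -et, giving *desuwfumubet*.

desuwfumubet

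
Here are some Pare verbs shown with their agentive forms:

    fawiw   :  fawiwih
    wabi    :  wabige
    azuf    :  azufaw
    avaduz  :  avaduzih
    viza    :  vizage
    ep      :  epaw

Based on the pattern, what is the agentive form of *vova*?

vovage

The alternation tracks the final sound of the stem — -aw when the stem ends in a voiceless consonant (*azuf*, *ep*); -ih when the stem ends in a voiced consonant (*fawiw*, *avaduz*); -ge when the stem ends in a vowel (*wabi*, *viza*).
*vova* — final sound /a/ (a vowel) → -ge → *vovage*.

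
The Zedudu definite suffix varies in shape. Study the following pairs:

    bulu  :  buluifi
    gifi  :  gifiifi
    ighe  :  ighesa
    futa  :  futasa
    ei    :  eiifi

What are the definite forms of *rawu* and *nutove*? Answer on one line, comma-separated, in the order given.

rawuifi, nutovesa

Looking at the last vowel of each stem: -ifi when the last vowel of the stem is a high vowel (*bulu*, *gifi*, *ei*); -sa when the last vowel of the stem is a non-high vowel (*ighe*, *futa*).
The last vowel of *rawu* is /u/, which is a high vowel, so the suffix is -ifi, giving *rawuifi*.
The last vowel of *nutove* is /e/, which is a non-high vowel, so the suffix is -sa, giving *nutovesa*.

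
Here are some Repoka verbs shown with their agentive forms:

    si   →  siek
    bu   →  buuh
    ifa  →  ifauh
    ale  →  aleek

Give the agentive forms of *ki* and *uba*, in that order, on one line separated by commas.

kiek, ubauh

Looking at the last vowel of each stem: -ek when the last vowel of the stem is a front vowel (*si*, *ale*); -uh when the last vowel of the stem is a back vowel (*bu*, *ifa*).
*ki*: last vowel = /i/, a front vowel → -ek → *kiek*.
The last vowel of *uba* is /a/, which is a back vowel, so the suffix is -uh, giving *ubauh*.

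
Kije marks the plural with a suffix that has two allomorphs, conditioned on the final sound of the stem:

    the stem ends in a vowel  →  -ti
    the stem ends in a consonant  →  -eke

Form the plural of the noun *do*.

The final sound of *do* is /o/, which is a vowel, so the suffix is -ti, giving *doti*.

doti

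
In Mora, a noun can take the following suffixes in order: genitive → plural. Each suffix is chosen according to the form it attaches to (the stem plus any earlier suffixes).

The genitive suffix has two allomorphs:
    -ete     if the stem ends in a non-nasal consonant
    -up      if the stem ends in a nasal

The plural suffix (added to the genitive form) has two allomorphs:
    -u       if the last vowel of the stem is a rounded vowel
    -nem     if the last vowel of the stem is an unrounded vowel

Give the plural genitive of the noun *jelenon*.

jelenonupu

Since the final consonant of *jelenon* is /n/ (a nasal), it takes -up, giving *jelenonup*.
The genitive form *jelenonup*: last vowel = /u/, a rounded vowel → -u → *jelenonupu*.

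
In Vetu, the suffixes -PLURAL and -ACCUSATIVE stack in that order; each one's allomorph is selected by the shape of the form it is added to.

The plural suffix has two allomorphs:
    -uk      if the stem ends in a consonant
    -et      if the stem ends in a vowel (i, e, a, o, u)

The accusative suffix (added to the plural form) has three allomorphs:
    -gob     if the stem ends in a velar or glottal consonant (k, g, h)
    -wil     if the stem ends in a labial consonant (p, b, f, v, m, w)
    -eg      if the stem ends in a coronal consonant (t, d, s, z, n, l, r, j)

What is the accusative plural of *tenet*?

tenetukgob

*tenet* — final sound /t/ (a consonant) → -uk → *tenetuk*.
Since the final consonant of the plural form *tenetuk* is /k/ (velar/glottal), it takes -gob, giving *tenetukgob*.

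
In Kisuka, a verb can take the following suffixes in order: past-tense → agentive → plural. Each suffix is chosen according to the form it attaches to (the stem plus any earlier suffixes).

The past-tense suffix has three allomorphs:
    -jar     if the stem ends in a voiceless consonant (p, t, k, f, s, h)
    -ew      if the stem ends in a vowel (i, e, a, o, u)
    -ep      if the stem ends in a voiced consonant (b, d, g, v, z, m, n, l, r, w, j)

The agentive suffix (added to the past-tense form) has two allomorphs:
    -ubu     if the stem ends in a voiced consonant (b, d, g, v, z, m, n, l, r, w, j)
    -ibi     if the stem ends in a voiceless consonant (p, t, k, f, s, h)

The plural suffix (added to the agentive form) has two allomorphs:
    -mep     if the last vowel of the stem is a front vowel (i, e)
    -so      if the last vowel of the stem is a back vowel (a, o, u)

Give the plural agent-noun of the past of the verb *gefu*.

Since the final sound of *gefu* is /u/ (a vowel), it takes -ew, giving *gefuew*.
The past-tense form *gefuew* — final consonant /w/ (voiced) → -ubu → *gefuewubu*.
The agentive form *gefuewubu*: last vowel = /u/, a back vowel → -so → *gefuewubuso*.

gefuewubuso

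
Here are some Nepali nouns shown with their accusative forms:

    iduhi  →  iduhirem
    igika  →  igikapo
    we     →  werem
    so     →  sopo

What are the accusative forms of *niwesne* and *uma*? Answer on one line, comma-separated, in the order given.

The suffix is conditioned by the last vowel: -rem when the last vowel of the stem is a front vowel (*iduhi*, *we*); -po when the last vowel of the stem is a back vowel (*igika*, *so*).
*niwesne* — last vowel /e/ (a front vowel) → -rem → *niwesnerem*.
*uma* — last vowel /a/ (a back vowel) → -po → *umapo*.

niwesnerem, umapo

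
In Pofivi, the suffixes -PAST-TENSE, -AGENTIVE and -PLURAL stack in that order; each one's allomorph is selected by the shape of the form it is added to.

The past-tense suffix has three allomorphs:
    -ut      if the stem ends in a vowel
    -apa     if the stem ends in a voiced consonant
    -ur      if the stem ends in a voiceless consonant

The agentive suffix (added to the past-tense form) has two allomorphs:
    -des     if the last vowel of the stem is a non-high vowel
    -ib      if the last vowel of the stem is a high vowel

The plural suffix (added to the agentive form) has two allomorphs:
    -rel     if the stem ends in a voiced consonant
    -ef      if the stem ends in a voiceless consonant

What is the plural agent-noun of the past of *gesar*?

*gesar* — final sound /r/ (a voiced consonant) → -apa → *gesarapa*.
The last vowel of the past-tense form *gesarapa* is /a/, which is a non-high vowel, so the agentive suffix is -des, giving *gesarapades*.
The agentive form *gesarapades*: final consonant = /s/, voiceless → -ef → *gesarapadesef*.

gesarapadesef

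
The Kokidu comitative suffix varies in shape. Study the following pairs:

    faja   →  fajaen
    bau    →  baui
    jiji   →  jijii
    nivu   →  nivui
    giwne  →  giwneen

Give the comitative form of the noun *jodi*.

jodii

Looking at the last vowel of each stem: -i when the last vowel of the stem is a high vowel (*bau*, *jiji*, *nivu*); -en when the last vowel of the stem is a non-high vowel (*faja*, *giwne*).
*jodi*: last vowel = /i/, a high vowel → -i → *jodii*.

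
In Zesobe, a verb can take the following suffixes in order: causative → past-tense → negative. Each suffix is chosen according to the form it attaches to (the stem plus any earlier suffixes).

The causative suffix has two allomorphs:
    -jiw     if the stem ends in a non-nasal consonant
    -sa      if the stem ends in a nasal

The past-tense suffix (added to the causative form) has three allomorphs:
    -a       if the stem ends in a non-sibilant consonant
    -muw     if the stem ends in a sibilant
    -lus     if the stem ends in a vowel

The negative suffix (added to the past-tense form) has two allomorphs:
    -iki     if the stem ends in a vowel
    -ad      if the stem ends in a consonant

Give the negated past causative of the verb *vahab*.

vahabjiwaiki

*vahab*: final consonant = /b/, non-nasal → -jiw → *vahabjiw*.
Since the final sound of the causative form *vahabjiw* is /w/ (a non-sibilant consonant), it takes -a, giving *vahabjiwa*.
The past-tense form *vahabjiwa* — final sound /a/ (a vowel) → -iki → *vahabjiwaiki*.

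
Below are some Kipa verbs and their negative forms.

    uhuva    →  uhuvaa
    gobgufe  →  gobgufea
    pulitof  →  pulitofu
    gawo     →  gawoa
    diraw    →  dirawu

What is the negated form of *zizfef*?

zizfefu

The alternation tracks the final sound of the stem — -u when the stem ends in a consonant (*pulitof*, *diraw*); -a when the stem ends in a vowel (*uhuva*, *gobgufe*, *gawo*).
*zizfef* — final sound /f/ (a consonant) → -u → *zizfefu*.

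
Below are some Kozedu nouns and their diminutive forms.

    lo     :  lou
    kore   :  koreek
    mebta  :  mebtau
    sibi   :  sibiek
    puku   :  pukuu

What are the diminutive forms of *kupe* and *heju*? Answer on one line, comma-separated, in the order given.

kupeek, hejuu

The suffix is conditioned by the last vowel: -ek when the last vowel of the stem is a front vowel (*kore*, *sibi*); -u when the last vowel of the stem is a back vowel (*lo*, *mebta*, *puku*).
*kupe* — last vowel /e/ (a front vowel) → -ek → *kupeek*.
*heju* — last vowel /u/ (a back vowel) → -u → *hejuu*.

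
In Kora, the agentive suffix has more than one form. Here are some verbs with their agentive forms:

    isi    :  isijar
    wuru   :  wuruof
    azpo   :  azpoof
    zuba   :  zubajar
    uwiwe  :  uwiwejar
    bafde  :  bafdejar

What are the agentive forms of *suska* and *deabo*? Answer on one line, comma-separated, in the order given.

suskajar, deaboof

The pattern is rounding harmony: -of when the last vowel of the stem is a rounded vowel (*wuru*, *azpo*); -jar when the last vowel of the stem is an unrounded vowel (*isi*, *zuba*, *uwiwe*, *bafde*).
*suska* — last vowel /a/ (an unrounded vowel) → -jar → *suskajar*.
*deabo*: last vowel = /o/, a rounded vowel → -of → *deaboof*.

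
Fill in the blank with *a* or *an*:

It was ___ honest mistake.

an

The indefinite article is chosen by the initial *sound* of the following word, not its spelling.
*honest* begins with the sound /ɒ/ (silent h) — a vowel sound.
So the article is *an*: It was an honest mistake.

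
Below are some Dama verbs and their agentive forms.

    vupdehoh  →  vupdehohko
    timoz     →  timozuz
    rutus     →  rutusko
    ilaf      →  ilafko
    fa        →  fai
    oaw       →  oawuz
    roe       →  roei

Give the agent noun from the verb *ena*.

enai

The suffix is conditioned by the final sound: -ko when the stem ends in a voiceless consonant (*vupdehoh*, *rutus*, *ilaf*); -uz when the stem ends in a voiced consonant (*timoz*, *oaw*); -i when the stem ends in a vowel (*fa*, *roe*).
*ena* — final sound /a/ (a vowel) → -i → *enai*.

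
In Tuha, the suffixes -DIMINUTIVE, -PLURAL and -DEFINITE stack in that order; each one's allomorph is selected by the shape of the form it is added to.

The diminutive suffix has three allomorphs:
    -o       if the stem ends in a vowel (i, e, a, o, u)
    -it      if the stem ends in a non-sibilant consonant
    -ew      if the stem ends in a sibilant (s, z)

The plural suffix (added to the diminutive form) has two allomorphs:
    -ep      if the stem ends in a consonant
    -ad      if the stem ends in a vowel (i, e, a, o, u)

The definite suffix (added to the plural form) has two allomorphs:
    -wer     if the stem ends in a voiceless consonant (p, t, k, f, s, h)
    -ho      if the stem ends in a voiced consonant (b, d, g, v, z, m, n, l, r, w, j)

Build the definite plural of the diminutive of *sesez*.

sesezewepwer

Since the final sound of *sesez* is /z/ (a sibilant), it takes -ew, giving *sesezew*.
The diminutive form *sesezew*: final sound = /w/, a consonant → -ep → *sesezewep*.
Since the final consonant of the plural form *sesezewep* is /p/ (voiceless), it takes -wer, giving *sesezewepwer*.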